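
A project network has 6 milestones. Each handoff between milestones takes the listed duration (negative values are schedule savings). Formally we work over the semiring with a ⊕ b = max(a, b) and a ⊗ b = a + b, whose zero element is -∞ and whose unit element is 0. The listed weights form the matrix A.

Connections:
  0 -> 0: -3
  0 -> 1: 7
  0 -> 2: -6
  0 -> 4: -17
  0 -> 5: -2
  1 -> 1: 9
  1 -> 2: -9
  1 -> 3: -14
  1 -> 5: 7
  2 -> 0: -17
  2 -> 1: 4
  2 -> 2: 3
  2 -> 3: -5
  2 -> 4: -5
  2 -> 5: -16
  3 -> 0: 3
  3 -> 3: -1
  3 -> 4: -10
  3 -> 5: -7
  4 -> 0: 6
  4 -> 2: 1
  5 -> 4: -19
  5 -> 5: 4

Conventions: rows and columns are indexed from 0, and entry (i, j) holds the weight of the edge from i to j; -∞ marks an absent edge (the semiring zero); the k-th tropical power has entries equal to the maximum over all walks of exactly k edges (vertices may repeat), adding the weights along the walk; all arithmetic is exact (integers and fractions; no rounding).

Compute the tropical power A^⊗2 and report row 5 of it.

A^⊗2:
  [-6, 16, -2, -7, -11, 14]
  [-11, 18, 0, -5, -12, 16]
  [1, 13, 6, -2, -2, 11]
  [2, 10, -3, -2, -11, 1]
  [3, 13, 4, -4, -4, 4]
  [-13, -∞, -18, -∞, -15, 8]
Answer: row 5 of A^⊗2 = [-13, -∞, -18, -∞, -15, 8]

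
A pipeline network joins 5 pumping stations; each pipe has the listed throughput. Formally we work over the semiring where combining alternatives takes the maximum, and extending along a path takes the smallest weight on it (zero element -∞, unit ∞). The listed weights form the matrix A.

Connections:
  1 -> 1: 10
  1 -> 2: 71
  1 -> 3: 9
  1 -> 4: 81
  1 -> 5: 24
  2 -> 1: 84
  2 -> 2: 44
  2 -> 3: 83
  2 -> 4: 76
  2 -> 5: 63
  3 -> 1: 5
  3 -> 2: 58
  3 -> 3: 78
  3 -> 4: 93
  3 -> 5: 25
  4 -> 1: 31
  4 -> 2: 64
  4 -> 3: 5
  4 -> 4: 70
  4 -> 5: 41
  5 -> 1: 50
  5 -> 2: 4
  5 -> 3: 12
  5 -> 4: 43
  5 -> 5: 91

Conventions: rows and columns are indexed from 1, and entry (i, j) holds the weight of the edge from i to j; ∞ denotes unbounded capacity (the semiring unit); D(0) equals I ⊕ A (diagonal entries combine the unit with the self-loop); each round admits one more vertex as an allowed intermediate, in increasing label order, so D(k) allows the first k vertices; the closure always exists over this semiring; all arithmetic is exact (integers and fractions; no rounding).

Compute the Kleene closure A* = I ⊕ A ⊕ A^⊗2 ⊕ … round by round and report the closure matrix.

D(0):
  [∞, 71, 9, 81, 24]
  [84, ∞, 83, 76, 63]
  [5, 58, ∞, 93, 25]
  [31, 64, 5, ∞, 41]
  [50, 4, 12, 43, ∞]
D(1):
  [∞, 71, 9, 81, 24]
  [84, ∞, 83, 81, 63]
  [5, 58, ∞, 93, 25]
  [31, 64, 9, ∞, 41]
  [50, 50, 12, 50, ∞]
D(2):
  [∞, 71, 71, 81, 63]
  [84, ∞, 83, 81, 63]
  [58, 58, ∞, 93, 58]
  [64, 64, 64, ∞, 63]
  [50, 50, 50, 50, ∞]
D(3):
  [∞, 71, 71, 81, 63]
  [84, ∞, 83, 83, 63]
  [58, 58, ∞, 93, 58]
  [64, 64, 64, ∞, 63]
  [50, 50, 50, 50, ∞]
D(4):
  [∞, 71, 71, 81, 63]
  [84, ∞, 83, 83, 63]
  [64, 64, ∞, 93, 63]
  [64, 64, 64, ∞, 63]
  [50, 50, 50, 50, ∞]
D(5):
  [∞, 71, 71, 81, 63]
  [84, ∞, 83, 83, 63]
  [64, 64, ∞, 93, 63]
  [64, 64, 64, ∞, 63]
  [50, 50, 50, 50, ∞]
Answer: A* = [[∞, 71, 71, 81, 63], [84, ∞, 83, 83, 63], [64, 64, ∞, 93, 63], [64, 64, 64, ∞, 63], [50, 50, 50, 50, ∞]]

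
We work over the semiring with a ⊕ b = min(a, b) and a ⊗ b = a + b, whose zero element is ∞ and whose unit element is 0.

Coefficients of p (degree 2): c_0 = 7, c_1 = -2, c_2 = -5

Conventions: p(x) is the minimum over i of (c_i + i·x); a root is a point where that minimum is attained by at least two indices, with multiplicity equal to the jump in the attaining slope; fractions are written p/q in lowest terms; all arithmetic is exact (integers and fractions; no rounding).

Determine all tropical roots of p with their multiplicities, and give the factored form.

hull edge (i=0, c=7) to (i=1, c=-2): slope -9, span 1
hull edge (i=1, c=-2) to (i=2, c=-5): slope -3, span 1
Factored form: p(x) = -5 ⊗ (x ⊕ 3) ⊗ (x ⊕ 9)
Answer: roots = 3 (mult 1), 9 (mult 1)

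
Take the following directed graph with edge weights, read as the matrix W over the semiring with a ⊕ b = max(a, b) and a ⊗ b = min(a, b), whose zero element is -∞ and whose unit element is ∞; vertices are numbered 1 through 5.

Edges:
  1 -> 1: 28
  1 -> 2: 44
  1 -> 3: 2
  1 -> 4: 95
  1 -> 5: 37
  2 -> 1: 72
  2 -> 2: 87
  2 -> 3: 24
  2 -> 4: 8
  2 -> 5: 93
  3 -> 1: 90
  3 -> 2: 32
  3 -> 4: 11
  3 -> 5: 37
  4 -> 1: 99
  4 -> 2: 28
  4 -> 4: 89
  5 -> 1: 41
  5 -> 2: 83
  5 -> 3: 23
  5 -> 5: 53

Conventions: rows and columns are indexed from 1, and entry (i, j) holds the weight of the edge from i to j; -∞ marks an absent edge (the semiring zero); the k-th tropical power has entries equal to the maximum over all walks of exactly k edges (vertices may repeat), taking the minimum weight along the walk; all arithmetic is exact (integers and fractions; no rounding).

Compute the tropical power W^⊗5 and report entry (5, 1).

W^⊗2:
  [95, 44, 24, 89, 44]
  [72, 87, 24, 72, 87]
  [37, 44, 24, 90, 37]
  [89, 44, 24, 95, 37]
  [72, 83, 24, 41, 83]
W^⊗3:
  [89, 44, 24, 95, 44]
  [72, 87, 24, 72, 87]
  [90, 44, 24, 89, 44]
  [95, 44, 24, 89, 44]
  [72, 83, 24, 72, 83]
W^⊗4:
  [95, 44, 24, 89, 44]
  [72, 87, 24, 72, 87]
  [89, 44, 24, 90, 44]
  [89, 44, 24, 95, 44]
  [72, 83, 24, 72, 83]
W^⊗5:
  [89, 44, 24, 95, 44]
  [72, 87, 24, 72, 87]
  [90, 44, 24, 89, 44]
  [95, 44, 24, 89, 44]
  [72, 83, 24, 72, 83]
Key observation: the optimum is the walk 5->2->1->4->4->1, with weight 83 min 72 min 95 min 89 min 99 = 72.
Optimal value attained by: walk 5->2->1->4->4->1.
Answer: (W^⊗5)[5][1] = 72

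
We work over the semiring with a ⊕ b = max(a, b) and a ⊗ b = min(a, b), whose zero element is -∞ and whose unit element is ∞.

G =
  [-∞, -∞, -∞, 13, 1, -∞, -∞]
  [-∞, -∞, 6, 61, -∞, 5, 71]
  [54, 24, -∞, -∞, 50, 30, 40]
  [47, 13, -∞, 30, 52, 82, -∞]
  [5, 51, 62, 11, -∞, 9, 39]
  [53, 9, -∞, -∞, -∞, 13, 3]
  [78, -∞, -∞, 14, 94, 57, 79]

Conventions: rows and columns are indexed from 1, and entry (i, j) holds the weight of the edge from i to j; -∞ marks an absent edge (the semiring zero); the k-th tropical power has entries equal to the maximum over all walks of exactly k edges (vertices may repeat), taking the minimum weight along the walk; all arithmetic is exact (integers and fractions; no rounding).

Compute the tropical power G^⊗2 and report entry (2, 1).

G^⊗2:
  [13, 13, 1, 13, 13, 13, 1]
  [71, 13, -∞, 30, 71, 61, 71]
  [40, 50, 50, 24, 40, 40, 40]
  [53, 51, 52, 30, 30, 30, 39]
  [54, 24, 6, 51, 50, 39, 51]
  [13, 9, 6, 13, 3, 13, 9]
  [78, 51, 62, 14, 79, 57, 79]
Key observation: the optimum is the walk 2->7->1, with weight 71 min 78 = 71.
Optimal value attained by: walk 2->7->1.
Answer: (G^⊗2)[2][1] = 71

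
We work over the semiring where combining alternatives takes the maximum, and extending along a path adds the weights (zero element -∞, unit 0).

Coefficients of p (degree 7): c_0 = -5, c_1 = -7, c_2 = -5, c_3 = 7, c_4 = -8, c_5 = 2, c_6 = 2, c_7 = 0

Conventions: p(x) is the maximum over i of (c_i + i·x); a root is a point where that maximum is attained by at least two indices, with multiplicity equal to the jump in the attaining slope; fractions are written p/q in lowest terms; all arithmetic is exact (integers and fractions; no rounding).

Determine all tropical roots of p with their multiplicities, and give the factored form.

hull edge (i=0, c=-5) to (i=3, c=7): slope 4, span 3
hull edge (i=3, c=7) to (i=6, c=2): slope -5/3, span 3
hull edge (i=6, c=2) to (i=7, c=0): slope -2, span 1
Factored form: p(x) = 0 ⊗ (x ⊕ (-4)) ⊗ (x ⊕ (-4)) ⊗ (x ⊕ (-4)) ⊗ (x ⊕ 5/3) ⊗ (x ⊕ 5/3) ⊗ (x ⊕ 5/3) ⊗ (x ⊕ 2)
Answer: roots = -4 (mult 3), 5/3 (mult 3), 2 (mult 1)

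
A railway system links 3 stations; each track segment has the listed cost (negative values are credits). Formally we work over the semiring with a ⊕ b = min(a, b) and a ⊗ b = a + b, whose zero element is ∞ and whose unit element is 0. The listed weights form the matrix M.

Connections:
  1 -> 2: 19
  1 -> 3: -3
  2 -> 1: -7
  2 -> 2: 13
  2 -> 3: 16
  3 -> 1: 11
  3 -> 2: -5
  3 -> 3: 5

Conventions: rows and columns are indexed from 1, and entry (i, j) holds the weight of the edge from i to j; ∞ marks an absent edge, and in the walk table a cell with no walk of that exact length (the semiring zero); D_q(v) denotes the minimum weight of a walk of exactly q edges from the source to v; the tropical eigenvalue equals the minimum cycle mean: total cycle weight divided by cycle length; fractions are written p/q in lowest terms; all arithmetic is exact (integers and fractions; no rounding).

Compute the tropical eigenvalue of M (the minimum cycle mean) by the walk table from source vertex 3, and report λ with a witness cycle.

q=0: [∞, ∞, 0]
q=1: [11, -5, 5]
q=2: [-12, 0, 8]
q=3: [-7, 3, -15]
Optimal cycle mean attained by: cycle 1->3->2->1, total (-3) + (-5) + (-7), length 3.
Answer: λ = -5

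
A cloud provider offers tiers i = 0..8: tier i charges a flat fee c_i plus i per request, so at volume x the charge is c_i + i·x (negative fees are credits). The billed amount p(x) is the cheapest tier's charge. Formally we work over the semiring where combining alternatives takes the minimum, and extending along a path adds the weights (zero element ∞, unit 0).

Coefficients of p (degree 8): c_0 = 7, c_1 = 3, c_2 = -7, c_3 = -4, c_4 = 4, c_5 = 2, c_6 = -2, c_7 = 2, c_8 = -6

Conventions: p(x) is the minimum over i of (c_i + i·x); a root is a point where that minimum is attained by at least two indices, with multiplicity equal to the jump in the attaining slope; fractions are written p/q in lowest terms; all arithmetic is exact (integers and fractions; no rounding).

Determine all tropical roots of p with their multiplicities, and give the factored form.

hull edge (i=0, c=7) to (i=2, c=-7): slope -7, span 2
hull edge (i=2, c=-7) to (i=8, c=-6): slope 1/6, span 6
Factored form: p(x) = -6 ⊗ (x ⊕ (-1/6)) ⊗ (x ⊕ (-1/6)) ⊗ (x ⊕ (-1/6)) ⊗ (x ⊕ (-1/6)) ⊗ (x ⊕ (-1/6)) ⊗ (x ⊕ (-1/6)) ⊗ (x ⊕ 7) ⊗ (x ⊕ 7)
Answer: roots = -1/6 (mult 6), 7 (mult 2)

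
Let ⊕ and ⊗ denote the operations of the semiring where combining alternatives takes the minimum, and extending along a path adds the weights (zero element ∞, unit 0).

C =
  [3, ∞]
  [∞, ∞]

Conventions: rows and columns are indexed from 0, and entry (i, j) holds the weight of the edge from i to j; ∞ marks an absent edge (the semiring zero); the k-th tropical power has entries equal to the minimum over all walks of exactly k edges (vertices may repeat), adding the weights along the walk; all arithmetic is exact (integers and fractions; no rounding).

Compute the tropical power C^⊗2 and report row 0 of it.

C^⊗2:
  [6, ∞]
  [∞, ∞]
Answer: row 0 of C^⊗2 = [6, ∞]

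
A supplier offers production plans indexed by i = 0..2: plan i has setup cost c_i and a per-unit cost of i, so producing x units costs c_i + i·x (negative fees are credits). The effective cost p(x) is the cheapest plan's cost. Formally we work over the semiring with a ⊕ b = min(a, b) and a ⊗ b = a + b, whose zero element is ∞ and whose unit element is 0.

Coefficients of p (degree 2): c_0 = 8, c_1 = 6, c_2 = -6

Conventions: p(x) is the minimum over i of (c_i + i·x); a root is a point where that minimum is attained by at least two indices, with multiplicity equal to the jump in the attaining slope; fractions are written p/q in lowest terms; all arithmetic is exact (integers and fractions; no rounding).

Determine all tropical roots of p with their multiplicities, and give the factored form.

hull edge (i=0, c=8) to (i=2, c=-6): slope -7, span 2
Factored form: p(x) = -6 ⊗ (x ⊕ 7) ⊗ (x ⊕ 7)
Answer: roots = 7 (mult 2)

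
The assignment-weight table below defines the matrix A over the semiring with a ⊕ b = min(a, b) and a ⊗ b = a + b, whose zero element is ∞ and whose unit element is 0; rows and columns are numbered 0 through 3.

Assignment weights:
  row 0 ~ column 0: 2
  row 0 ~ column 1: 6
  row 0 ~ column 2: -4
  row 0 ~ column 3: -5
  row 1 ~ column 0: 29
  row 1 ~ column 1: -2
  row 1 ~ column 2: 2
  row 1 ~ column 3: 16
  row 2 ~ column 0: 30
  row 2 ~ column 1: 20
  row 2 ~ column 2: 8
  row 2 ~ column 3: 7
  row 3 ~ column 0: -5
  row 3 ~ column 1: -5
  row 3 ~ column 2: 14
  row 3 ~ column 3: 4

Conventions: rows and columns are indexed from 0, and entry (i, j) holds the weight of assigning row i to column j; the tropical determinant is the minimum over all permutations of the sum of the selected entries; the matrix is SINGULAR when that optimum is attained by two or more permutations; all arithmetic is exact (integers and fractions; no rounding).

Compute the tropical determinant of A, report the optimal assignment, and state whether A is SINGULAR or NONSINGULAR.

σ = (0, 1, 2, 3): 2 + (-2) + 8 + 4 = 12
σ = (0, 1, 3, 2): 2 + (-2) + 7 + 14 = 21
σ = (0, 2, 1, 3): 2 + 2 + 20 + 4 = 28
σ = (0, 2, 3, 1): 2 + 2 + 7 + (-5) = 6
σ = (0, 3, 1, 2): 2 + 16 + 20 + 14 = 52
σ = (0, 3, 2, 1): 2 + 16 + 8 + (-5) = 21
σ = (1, 0, 2, 3): 6 + 29 + 8 + 4 = 47
σ = (1, 0, 3, 2): 6 + 29 + 7 + 14 = 56
σ = (1, 2, 0, 3): 6 + 2 + 30 + 4 = 42
σ = (1, 2, 3, 0): 6 + 2 + 7 + (-5) = 10
σ = (1, 3, 0, 2): 6 + 16 + 30 + 14 = 66
σ = (1, 3, 2, 0): 6 + 16 + 8 + (-5) = 25
σ = (2, 0, 1, 3): (-4) + 29 + 20 + 4 = 49
σ = (2, 0, 3, 1): (-4) + 29 + 7 + (-5) = 27
σ = (2, 1, 0, 3): (-4) + (-2) + 30 + 4 = 28
σ = (2, 1, 3, 0): (-4) + (-2) + 7 + (-5) = -4
σ = (2, 3, 0, 1): (-4) + 16 + 30 + (-5) = 37
σ = (2, 3, 1, 0): (-4) + 16 + 20 + (-5) = 27
σ = (3, 0, 1, 2): (-5) + 29 + 20 + 14 = 58
σ = (3, 0, 2, 1): (-5) + 29 + 8 + (-5) = 27
σ = (3, 1, 0, 2): (-5) + (-2) + 30 + 14 = 37
σ = (3, 1, 2, 0): (-5) + (-2) + 8 + (-5) = -4
σ = (3, 2, 0, 1): (-5) + 2 + 30 + (-5) = 22
σ = (3, 2, 1, 0): (-5) + 2 + 20 + (-5) = 12
Optimal value attained by: σ = (2, 1, 3, 0).
Answer: det⊕(A) = -4; verdict: SINGULAR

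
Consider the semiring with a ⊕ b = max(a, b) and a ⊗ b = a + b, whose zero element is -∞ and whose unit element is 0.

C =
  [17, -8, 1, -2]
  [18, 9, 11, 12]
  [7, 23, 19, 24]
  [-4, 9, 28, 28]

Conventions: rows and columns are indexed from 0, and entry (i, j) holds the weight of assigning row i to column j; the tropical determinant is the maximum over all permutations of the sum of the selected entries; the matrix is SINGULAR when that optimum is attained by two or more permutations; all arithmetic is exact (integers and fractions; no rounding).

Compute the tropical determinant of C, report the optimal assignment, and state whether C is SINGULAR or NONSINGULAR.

σ = (0, 1, 2, 3): 17 + 9 + 19 + 28 = 73
σ = (0, 1, 3, 2): 17 + 9 + 24 + 28 = 78
σ = (0, 2, 1, 3): 17 + 11 + 23 + 28 = 79
σ = (0, 2, 3, 1): 17 + 11 + 24 + 9 = 61
σ = (0, 3, 1, 2): 17 + 12 + 23 + 28 = 80
σ = (0, 3, 2, 1): 17 + 12 + 19 + 9 = 57
σ = (1, 0, 2, 3): (-8) + 18 + 19 + 28 = 57
σ = (1, 0, 3, 2): (-8) + 18 + 24 + 28 = 62
σ = (1, 2, 0, 3): (-8) + 11 + 7 + 28 = 38
σ = (1, 2, 3, 0): (-8) + 11 + 24 + (-4) = 23
σ = (1, 3, 0, 2): (-8) + 12 + 7 + 28 = 39
σ = (1, 3, 2, 0): (-8) + 12 + 19 + (-4) = 19
σ = (2, 0, 1, 3): 1 + 18 + 23 + 28 = 70
σ = (2, 0, 3, 1): 1 + 18 + 24 + 9 = 52
σ = (2, 1, 0, 3): 1 + 9 + 7 + 28 = 45
σ = (2, 1, 3, 0): 1 + 9 + 24 + (-4) = 30
σ = (2, 3, 0, 1): 1 + 12 + 7 + 9 = 29
σ = (2, 3, 1, 0): 1 + 12 + 23 + (-4) = 32
σ = (3, 0, 1, 2): (-2) + 18 + 23 + 28 = 67
σ = (3, 0, 2, 1): (-2) + 18 + 19 + 9 = 44
σ = (3, 1, 0, 2): (-2) + 9 + 7 + 28 = 42
σ = (3, 1, 2, 0): (-2) + 9 + 19 + (-4) = 22
σ = (3, 2, 0, 1): (-2) + 11 + 7 + 9 = 25
σ = (3, 2, 1, 0): (-2) + 11 + 23 + (-4) = 28
Optimal value attained by: σ = (0, 3, 1, 2).
Answer: det⊕(C) = 80; verdict: NONSINGULAR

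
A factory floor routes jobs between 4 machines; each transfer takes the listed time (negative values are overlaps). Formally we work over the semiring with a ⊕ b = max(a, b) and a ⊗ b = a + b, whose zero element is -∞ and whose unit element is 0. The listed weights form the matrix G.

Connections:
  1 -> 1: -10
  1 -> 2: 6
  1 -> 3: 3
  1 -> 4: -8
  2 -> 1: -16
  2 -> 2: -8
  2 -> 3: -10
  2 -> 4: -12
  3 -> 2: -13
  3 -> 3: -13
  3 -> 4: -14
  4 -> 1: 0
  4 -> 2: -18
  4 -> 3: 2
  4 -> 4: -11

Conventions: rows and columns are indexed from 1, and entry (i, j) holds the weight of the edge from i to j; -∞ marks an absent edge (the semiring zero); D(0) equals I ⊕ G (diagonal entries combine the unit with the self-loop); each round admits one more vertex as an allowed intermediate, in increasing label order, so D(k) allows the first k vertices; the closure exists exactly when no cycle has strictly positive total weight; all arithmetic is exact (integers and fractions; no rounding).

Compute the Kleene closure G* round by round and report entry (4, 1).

D(0):
  [0, 6, 3, -8]
  [-16, 0, -10, -12]
  [-∞, -13, 0, -14]
  [0, -18, 2, 0]
D(1):
  [0, 6, 3, -8]
  [-16, 0, -10, -12]
  [-∞, -13, 0, -14]
  [0, 6, 3, 0]
D(2):
  [0, 6, 3, -6]
  [-16, 0, -10, -12]
  [-29, -13, 0, -14]
  [0, 6, 3, 0]
D(3):
  [0, 6, 3, -6]
  [-16, 0, -10, -12]
  [-29, -13, 0, -14]
  [0, 6, 3, 0]
D(4):
  [0, 6, 3, -6]
  [-12, 0, -9, -12]
  [-14, -8, 0, -14]
  [0, 6, 3, 0]
Answer: G*[4][1] = 0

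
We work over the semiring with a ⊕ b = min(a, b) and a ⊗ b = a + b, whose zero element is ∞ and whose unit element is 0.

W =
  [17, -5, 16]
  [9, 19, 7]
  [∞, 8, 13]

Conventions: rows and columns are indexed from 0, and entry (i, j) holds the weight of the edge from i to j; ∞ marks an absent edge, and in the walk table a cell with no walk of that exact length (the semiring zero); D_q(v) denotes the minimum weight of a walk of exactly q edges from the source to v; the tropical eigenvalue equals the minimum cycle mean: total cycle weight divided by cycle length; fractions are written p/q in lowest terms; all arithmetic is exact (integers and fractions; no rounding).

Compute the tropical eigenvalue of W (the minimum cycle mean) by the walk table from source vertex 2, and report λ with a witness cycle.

q=0: [∞, ∞, 0]
q=1: [∞, 8, 13]
q=2: [17, 21, 15]
q=3: [30, 12, 28]
Optimal cycle mean attained by: cycle 0->1->0, total (-5) + 9, length 2.
Answer: λ = 2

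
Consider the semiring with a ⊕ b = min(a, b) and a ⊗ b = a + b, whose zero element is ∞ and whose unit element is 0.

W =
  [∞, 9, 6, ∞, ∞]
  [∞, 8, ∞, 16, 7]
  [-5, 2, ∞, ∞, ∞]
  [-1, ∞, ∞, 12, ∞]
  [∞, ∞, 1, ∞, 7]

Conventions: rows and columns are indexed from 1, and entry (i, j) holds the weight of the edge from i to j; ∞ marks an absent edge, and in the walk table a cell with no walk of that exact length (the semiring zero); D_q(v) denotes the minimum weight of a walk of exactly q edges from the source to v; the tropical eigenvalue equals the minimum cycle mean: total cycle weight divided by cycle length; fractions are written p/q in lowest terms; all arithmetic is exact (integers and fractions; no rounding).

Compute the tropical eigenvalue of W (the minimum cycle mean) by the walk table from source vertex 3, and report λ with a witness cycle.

q=0: [∞, ∞, 0, ∞, ∞]
q=1: [-5, 2, ∞, ∞, ∞]
q=2: [∞, 4, 1, 18, 9]
q=3: [-4, 3, 10, 20, 11]
q=4: [5, 5, 2, 19, 10]
q=5: [-3, 4, 11, 21, 12]
Optimal cycle mean attained by: cycle 1->3->1, total 6 + (-5), length 2.
Answer: λ = 1/2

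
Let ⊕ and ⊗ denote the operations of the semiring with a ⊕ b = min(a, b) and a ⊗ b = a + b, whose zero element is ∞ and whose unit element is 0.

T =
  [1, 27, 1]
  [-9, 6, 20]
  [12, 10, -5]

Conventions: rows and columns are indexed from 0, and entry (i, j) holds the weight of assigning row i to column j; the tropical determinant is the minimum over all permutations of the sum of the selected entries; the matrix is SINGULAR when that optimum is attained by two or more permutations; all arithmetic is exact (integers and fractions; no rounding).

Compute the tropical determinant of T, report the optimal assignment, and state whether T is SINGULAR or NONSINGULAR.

σ = (0, 1, 2): 1 + 6 + (-5) = 2
σ = (0, 2, 1): 1 + 20 + 10 = 31
σ = (1, 0, 2): 27 + (-9) + (-5) = 13
σ = (1, 2, 0): 27 + 20 + 12 = 59
σ = (2, 0, 1): 1 + (-9) + 10 = 2
σ = (2, 1, 0): 1 + 6 + 12 = 19
Optimal value attained by: σ = (0, 1, 2).
Answer: det⊕(T) = 2; verdict: SINGULAR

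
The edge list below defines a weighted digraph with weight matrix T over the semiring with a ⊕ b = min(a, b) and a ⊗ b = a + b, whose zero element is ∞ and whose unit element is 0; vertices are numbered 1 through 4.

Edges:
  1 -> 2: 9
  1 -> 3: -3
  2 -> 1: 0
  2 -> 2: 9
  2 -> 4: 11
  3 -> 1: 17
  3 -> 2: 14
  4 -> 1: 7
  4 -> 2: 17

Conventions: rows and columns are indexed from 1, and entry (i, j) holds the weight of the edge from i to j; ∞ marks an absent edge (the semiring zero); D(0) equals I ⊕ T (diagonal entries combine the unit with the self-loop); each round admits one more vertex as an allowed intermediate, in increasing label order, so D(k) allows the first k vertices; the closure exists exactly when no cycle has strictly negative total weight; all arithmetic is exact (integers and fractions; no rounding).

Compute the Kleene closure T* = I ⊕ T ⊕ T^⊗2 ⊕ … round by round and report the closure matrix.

D(0):
  [0, 9, -3, ∞]
  [0, 0, ∞, 11]
  [17, 14, 0, ∞]
  [7, 17, ∞, 0]
D(1):
  [0, 9, -3, ∞]
  [0, 0, -3, 11]
  [17, 14, 0, ∞]
  [7, 16, 4, 0]
D(2):
  [0, 9, -3, 20]
  [0, 0, -3, 11]
  [14, 14, 0, 25]
  [7, 16, 4, 0]
D(3):
  [0, 9, -3, 20]
  [0, 0, -3, 11]
  [14, 14, 0, 25]
  [7, 16, 4, 0]
D(4):
  [0, 9, -3, 20]
  [0, 0, -3, 11]
  [14, 14, 0, 25]
  [7, 16, 4, 0]
Answer: T* = [[0, 9, -3, 20], [0, 0, -3, 11], [14, 14, 0, 25], [7, 16, 4, 0]]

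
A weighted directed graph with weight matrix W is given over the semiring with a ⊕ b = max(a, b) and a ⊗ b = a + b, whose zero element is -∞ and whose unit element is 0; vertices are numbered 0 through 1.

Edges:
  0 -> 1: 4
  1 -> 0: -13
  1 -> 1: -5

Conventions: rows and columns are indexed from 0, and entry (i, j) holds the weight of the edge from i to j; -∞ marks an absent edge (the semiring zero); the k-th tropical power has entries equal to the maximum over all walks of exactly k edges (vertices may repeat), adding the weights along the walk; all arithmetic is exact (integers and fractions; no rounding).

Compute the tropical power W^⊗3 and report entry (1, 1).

W^⊗2:
  [-9, -1]
  [-18, -9]
W^⊗3:
  [-14, -5]
  [-22, -14]
Key observation: the optimum is the walk 1->0->1->1, with weight (-13) + 4 + (-5) = -14.
Optimal value attained by: walk 1->0->1->1.
Answer: (W^⊗3)[1][1] = -14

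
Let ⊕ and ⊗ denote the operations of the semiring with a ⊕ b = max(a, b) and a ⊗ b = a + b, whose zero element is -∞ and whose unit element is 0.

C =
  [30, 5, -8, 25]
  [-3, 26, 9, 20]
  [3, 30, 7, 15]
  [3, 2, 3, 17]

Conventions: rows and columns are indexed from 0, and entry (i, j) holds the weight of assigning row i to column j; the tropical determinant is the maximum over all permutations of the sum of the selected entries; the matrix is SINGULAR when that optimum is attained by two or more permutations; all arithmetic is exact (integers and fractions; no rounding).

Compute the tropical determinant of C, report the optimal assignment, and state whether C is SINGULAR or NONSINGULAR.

σ = (0, 1, 2, 3): 30 + 26 + 7 + 17 = 80
σ = (0, 1, 3, 2): 30 + 26 + 15 + 3 = 74
σ = (0, 2, 1, 3): 30 + 9 + 30 + 17 = 86
σ = (0, 2, 3, 1): 30 + 9 + 15 + 2 = 56
σ = (0, 3, 1, 2): 30 + 20 + 30 + 3 = 83
σ = (0, 3, 2, 1): 30 + 20 + 7 + 2 = 59
σ = (1, 0, 2, 3): 5 + (-3) + 7 + 17 = 26
σ = (1, 0, 3, 2): 5 + (-3) + 15 + 3 = 20
σ = (1, 2, 0, 3): 5 + 9 + 3 + 17 = 34
σ = (1, 2, 3, 0): 5 + 9 + 15 + 3 = 32
σ = (1, 3, 0, 2): 5 + 20 + 3 + 3 = 31
σ = (1, 3, 2, 0): 5 + 20 + 7 + 3 = 35
σ = (2, 0, 1, 3): (-8) + (-3) + 30 + 17 = 36
σ = (2, 0, 3, 1): (-8) + (-3) + 15 + 2 = 6
σ = (2, 1, 0, 3): (-8) + 26 + 3 + 17 = 38
σ = (2, 1, 3, 0): (-8) + 26 + 15 + 3 = 36
σ = (2, 3, 0, 1): (-8) + 20 + 3 + 2 = 17
σ = (2, 3, 1, 0): (-8) + 20 + 30 + 3 = 45
σ = (3, 0, 1, 2): 25 + (-3) + 30 + 3 = 55
σ = (3, 0, 2, 1): 25 + (-3) + 7 + 2 = 31
σ = (3, 1, 0, 2): 25 + 26 + 3 + 3 = 57
σ = (3, 1, 2, 0): 25 + 26 + 7 + 3 = 61
σ = (3, 2, 0, 1): 25 + 9 + 3 + 2 = 39
σ = (3, 2, 1, 0): 25 + 9 + 30 + 3 = 67
Optimal value attained by: σ = (0, 2, 1, 3).
Answer: det⊕(C) = 86; verdict: NONSINGULAR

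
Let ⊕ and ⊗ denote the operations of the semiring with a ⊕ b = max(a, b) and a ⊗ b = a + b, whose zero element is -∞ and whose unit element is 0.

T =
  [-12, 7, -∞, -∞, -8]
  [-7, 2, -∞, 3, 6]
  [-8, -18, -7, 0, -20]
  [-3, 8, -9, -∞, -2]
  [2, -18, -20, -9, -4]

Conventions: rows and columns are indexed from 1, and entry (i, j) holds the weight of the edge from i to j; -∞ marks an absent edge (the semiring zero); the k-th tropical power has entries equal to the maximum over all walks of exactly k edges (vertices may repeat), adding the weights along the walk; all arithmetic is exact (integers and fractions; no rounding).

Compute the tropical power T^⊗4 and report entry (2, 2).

T^⊗2:
  [0, 9, -28, 10, 13]
  [8, 11, -6, 5, 8]
  [-3, 8, -9, -7, -2]
  [1, 10, -16, 11, 14]
  [-2, 9, -18, -13, -6]
T^⊗3:
  [15, 18, 1, 12, 15]
  [10, 15, -4, 14, 17]
  [1, 10, -16, 11, 14]
  [16, 19, 2, 13, 16]
  [2, 11, -22, 12, 15]
T^⊗4:
  [17, 22, 3, 21, 24]
  [19, 22, 5, 18, 21]
  [16, 19, 2, 13, 16]
  [18, 23, 4, 22, 25]
  [17, 20, 3, 14, 17]
Key observation: the optimum is the walk 2->4->2->4->2, with weight 3 + 8 + 3 + 8 = 22.
Optimal value attained by: walk 2->4->2->4->2.
Answer: (T^⊗4)[2][2] = 22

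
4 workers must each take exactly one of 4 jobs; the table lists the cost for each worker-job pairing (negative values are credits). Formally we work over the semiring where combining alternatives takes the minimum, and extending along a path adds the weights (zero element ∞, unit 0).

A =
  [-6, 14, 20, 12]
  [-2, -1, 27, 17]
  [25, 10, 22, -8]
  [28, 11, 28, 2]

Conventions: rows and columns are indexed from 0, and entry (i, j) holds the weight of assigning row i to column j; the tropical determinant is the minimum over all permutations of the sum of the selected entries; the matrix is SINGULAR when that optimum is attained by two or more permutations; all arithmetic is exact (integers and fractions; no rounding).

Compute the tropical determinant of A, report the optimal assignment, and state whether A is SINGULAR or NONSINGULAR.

σ = (0, 1, 2, 3): (-6) + (-1) + 22 + 2 = 17
σ = (0, 1, 3, 2): (-6) + (-1) + (-8) + 28 = 13
σ = (0, 2, 1, 3): (-6) + 27 + 10 + 2 = 33
σ = (0, 2, 3, 1): (-6) + 27 + (-8) + 11 = 24
σ = (0, 3, 1, 2): (-6) + 17 + 10 + 28 = 49
σ = (0, 3, 2, 1): (-6) + 17 + 22 + 11 = 44
σ = (1, 0, 2, 3): 14 + (-2) + 22 + 2 = 36
σ = (1, 0, 3, 2): 14 + (-2) + (-8) + 28 = 32
σ = (1, 2, 0, 3): 14 + 27 + 25 + 2 = 68
σ = (1, 2, 3, 0): 14 + 27 + (-8) + 28 = 61
σ = (1, 3, 0, 2): 14 + 17 + 25 + 28 = 84
σ = (1, 3, 2, 0): 14 + 17 + 22 + 28 = 81
σ = (2, 0, 1, 3): 20 + (-2) + 10 + 2 = 30
σ = (2, 0, 3, 1): 20 + (-2) + (-8) + 11 = 21
σ = (2, 1, 0, 3): 20 + (-1) + 25 + 2 = 46
σ = (2, 1, 3, 0): 20 + (-1) + (-8) + 28 = 39
σ = (2, 3, 0, 1): 20 + 17 + 25 + 11 = 73
σ = (2, 3, 1, 0): 20 + 17 + 10 + 28 = 75
σ = (3, 0, 1, 2): 12 + (-2) + 10 + 28 = 48
σ = (3, 0, 2, 1): 12 + (-2) + 22 + 11 = 43
σ = (3, 1, 0, 2): 12 + (-1) + 25 + 28 = 64
σ = (3, 1, 2, 0): 12 + (-1) + 22 + 28 = 61
σ = (3, 2, 0, 1): 12 + 27 + 25 + 11 = 75
σ = (3, 2, 1, 0): 12 + 27 + 10 + 28 = 77
Optimal value attained by: σ = (0, 1, 3, 2).
Answer: det⊕(A) = 13; verdict: NONSINGULAR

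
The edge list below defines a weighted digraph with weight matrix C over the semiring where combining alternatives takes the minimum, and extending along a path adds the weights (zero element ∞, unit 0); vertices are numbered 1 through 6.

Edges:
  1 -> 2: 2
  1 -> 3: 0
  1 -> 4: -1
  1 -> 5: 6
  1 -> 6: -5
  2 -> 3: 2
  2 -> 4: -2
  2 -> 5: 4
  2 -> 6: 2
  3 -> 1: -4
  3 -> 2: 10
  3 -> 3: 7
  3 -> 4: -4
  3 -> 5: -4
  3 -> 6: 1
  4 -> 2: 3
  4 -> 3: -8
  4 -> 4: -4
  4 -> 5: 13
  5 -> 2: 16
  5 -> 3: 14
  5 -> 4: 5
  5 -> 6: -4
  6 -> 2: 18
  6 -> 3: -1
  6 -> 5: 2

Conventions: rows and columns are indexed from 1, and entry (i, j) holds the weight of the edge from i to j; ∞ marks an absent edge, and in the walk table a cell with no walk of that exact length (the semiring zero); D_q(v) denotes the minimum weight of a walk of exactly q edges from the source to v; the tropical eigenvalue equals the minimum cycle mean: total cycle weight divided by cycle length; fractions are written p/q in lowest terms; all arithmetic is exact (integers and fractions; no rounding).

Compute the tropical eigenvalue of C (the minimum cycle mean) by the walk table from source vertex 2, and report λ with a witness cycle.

q=0: [∞, 0, ∞, ∞, ∞, ∞]
q=1: [∞, ∞, 2, -2, 4, 2]
q=2: [-2, 1, -10, -6, -2, 0]
q=3: [-14, -3, -14, -14, -14, -9]
q=4: [-18, -12, -22, -18, -18, -19]
q=5: [-26, -16, -26, -26, -26, -23]
q=6: [-30, -24, -34, -30, -30, -31]
Optimal cycle mean attained by: cycle 3->4->3, total (-4) + (-8), length 2.
Answer: λ = -6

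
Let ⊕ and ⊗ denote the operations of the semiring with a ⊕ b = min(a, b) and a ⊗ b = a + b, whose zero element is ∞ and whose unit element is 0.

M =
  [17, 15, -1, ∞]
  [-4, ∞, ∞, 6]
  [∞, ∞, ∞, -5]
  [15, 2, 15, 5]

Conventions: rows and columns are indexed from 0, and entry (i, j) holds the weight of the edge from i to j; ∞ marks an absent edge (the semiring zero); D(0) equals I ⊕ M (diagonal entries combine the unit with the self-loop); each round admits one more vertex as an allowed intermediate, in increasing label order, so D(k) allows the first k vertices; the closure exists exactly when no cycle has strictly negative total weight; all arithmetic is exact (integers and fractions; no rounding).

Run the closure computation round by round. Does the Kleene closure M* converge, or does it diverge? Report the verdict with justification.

D(0):
  [0, 15, -1, ∞]
  [-4, 0, ∞, 6]
  [∞, ∞, 0, -5]
  [15, 2, 15, 0]
D(1):
  [0, 15, -1, ∞]
  [-4, 0, -5, 6]
  [∞, ∞, 0, -5]
  [15, 2, 14, 0]
D(2):
  [0, 15, -1, 21]
  [-4, 0, -5, 6]
  [∞, ∞, 0, -5]
  [-2, 2, -3, 0]
Detection: at round 3, diagonal entry (3, 3) turns strictly negative.
Key observation: the cycle 3->1->0->2->3 has total weight 2 + (-4) + (-1) + (-5), which is strictly negative.
Answer: DIVERGES — negative cycle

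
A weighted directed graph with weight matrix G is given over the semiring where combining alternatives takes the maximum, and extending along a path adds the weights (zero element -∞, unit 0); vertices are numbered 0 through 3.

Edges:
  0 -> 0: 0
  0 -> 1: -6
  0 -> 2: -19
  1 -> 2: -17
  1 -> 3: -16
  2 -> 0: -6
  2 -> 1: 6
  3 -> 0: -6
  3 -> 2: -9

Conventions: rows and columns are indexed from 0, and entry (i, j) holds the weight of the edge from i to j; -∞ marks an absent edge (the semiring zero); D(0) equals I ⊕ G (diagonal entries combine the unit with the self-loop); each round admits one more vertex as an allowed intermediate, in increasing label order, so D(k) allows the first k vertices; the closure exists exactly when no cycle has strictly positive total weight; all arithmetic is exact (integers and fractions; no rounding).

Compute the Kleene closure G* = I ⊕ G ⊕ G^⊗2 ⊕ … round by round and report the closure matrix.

D(0):
  [0, -6, -19, -∞]
  [-∞, 0, -17, -16]
  [-6, 6, 0, -∞]
  [-6, -∞, -9, 0]
D(1):
  [0, -6, -19, -∞]
  [-∞, 0, -17, -16]
  [-6, 6, 0, -∞]
  [-6, -12, -9, 0]
D(2):
  [0, -6, -19, -22]
  [-∞, 0, -17, -16]
  [-6, 6, 0, -10]
  [-6, -12, -9, 0]
D(3):
  [0, -6, -19, -22]
  [-23, 0, -17, -16]
  [-6, 6, 0, -10]
  [-6, -3, -9, 0]
D(4):
  [0, -6, -19, -22]
  [-22, 0, -17, -16]
  [-6, 6, 0, -10]
  [-6, -3, -9, 0]
Answer: G* = [[0, -6, -19, -22], [-22, 0, -17, -16], [-6, 6, 0, -10], [-6, -3, -9, 0]]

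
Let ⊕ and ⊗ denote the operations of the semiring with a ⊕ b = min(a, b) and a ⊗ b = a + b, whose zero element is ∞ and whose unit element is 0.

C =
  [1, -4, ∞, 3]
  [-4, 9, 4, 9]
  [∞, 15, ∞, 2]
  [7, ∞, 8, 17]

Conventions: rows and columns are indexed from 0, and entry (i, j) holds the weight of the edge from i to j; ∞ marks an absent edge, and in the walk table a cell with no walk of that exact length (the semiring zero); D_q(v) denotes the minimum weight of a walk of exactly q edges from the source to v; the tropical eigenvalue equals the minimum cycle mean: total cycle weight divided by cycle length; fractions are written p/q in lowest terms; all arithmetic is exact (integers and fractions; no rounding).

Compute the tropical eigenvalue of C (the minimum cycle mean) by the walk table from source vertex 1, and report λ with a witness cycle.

q=0: [∞, 0, ∞, ∞]
q=1: [-4, 9, 4, 9]
q=2: [-3, -8, 13, -1]
q=3: [-12, -7, -4, 0]
q=4: [-11, -16, -3, -9]
Optimal cycle mean attained by: cycle 0->1->0, total (-4) + (-4), length 2.
Answer: λ = -4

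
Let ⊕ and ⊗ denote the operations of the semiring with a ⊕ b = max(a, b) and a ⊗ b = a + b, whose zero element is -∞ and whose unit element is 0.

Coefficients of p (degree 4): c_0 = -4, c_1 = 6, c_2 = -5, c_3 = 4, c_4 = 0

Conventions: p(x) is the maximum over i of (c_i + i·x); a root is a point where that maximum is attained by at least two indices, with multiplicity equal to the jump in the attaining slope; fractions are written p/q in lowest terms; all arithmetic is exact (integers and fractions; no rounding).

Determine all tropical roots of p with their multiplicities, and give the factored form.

hull edge (i=0, c=-4) to (i=1, c=6): slope 10, span 1
hull edge (i=1, c=6) to (i=3, c=4): slope -1, span 2
hull edge (i=3, c=4) to (i=4, c=0): slope -4, span 1
Factored form: p(x) = 0 ⊗ (x ⊕ (-10)) ⊗ (x ⊕ 1) ⊗ (x ⊕ 1) ⊗ (x ⊕ 4)
Answer: roots = -10 (mult 1), 1 (mult 2), 4 (mult 1)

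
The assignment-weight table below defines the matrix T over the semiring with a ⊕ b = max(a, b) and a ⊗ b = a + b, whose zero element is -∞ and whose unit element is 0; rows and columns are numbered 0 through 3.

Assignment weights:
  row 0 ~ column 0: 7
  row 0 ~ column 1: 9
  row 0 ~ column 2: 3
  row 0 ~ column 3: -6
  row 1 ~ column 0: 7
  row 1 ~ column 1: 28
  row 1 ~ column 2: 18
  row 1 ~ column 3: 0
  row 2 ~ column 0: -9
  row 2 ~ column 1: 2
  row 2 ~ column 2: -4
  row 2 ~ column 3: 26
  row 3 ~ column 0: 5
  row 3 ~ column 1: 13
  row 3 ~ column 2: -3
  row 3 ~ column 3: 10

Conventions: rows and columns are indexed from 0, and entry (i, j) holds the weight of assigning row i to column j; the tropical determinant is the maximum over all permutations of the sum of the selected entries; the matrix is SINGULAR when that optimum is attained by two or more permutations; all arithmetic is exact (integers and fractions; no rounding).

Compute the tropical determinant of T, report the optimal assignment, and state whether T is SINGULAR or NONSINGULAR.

σ = (0, 1, 2, 3): 7 + 28 + (-4) + 10 = 41
σ = (0, 1, 3, 2): 7 + 28 + 26 + (-3) = 58
σ = (0, 2, 1, 3): 7 + 18 + 2 + 10 = 37
σ = (0, 2, 3, 1): 7 + 18 + 26 + 13 = 64
σ = (0, 3, 1, 2): 7 + 0 + 2 + (-3) = 6
σ = (0, 3, 2, 1): 7 + 0 + (-4) + 13 = 16
σ = (1, 0, 2, 3): 9 + 7 + (-4) + 10 = 22
σ = (1, 0, 3, 2): 9 + 7 + 26 + (-3) = 39
σ = (1, 2, 0, 3): 9 + 18 + (-9) + 10 = 28
σ = (1, 2, 3, 0): 9 + 18 + 26 + 5 = 58
σ = (1, 3, 0, 2): 9 + 0 + (-9) + (-3) = -3
σ = (1, 3, 2, 0): 9 + 0 + (-4) + 5 = 10
σ = (2, 0, 1, 3): 3 + 7 + 2 + 10 = 22
σ = (2, 0, 3, 1): 3 + 7 + 26 + 13 = 49
σ = (2, 1, 0, 3): 3 + 28 + (-9) + 10 = 32
σ = (2, 1, 3, 0): 3 + 28 + 26 + 5 = 62
σ = (2, 3, 0, 1): 3 + 0 + (-9) + 13 = 7
σ = (2, 3, 1, 0): 3 + 0 + 2 + 5 = 10
σ = (3, 0, 1, 2): (-6) + 7 + 2 + (-3) = 0
σ = (3, 0, 2, 1): (-6) + 7 + (-4) + 13 = 10
σ = (3, 1, 0, 2): (-6) + 28 + (-9) + (-3) = 10
σ = (3, 1, 2, 0): (-6) + 28 + (-4) + 5 = 23
σ = (3, 2, 0, 1): (-6) + 18 + (-9) + 13 = 16
σ = (3, 2, 1, 0): (-6) + 18 + 2 + 5 = 19
Optimal value attained by: σ = (0, 2, 3, 1).
Answer: det⊕(T) = 64; verdict: NONSINGULAR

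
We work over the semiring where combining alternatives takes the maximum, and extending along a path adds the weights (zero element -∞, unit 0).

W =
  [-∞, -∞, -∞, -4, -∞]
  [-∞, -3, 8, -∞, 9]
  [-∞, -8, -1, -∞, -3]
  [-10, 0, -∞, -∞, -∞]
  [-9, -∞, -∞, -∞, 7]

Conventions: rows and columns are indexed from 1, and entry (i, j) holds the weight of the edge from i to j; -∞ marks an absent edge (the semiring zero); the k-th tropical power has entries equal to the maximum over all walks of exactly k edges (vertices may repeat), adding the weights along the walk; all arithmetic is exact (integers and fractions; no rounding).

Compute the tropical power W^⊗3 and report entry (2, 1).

W^⊗2:
  [-14, -4, -∞, -∞, -∞]
  [0, 0, 7, -∞, 16]
  [-12, -9, 0, -∞, 4]
  [-∞, -3, 8, -14, 9]
  [-2, -∞, -∞, -13, 14]
W^⊗3:
  [-∞, -7, 4, -18, 5]
  [7, -1, 8, -4, 23]
  [-5, -8, -1, -16, 11]
  [0, 0, 7, -∞, 16]
  [5, -13, -∞, -6, 21]
Key observation: the optimum is the walk 2->5->5->1, with weight 9 + 7 + (-9) = 7.
Optimal value attained by: walk 2->5->5->1.
Answer: (W^⊗3)[2][1] = 7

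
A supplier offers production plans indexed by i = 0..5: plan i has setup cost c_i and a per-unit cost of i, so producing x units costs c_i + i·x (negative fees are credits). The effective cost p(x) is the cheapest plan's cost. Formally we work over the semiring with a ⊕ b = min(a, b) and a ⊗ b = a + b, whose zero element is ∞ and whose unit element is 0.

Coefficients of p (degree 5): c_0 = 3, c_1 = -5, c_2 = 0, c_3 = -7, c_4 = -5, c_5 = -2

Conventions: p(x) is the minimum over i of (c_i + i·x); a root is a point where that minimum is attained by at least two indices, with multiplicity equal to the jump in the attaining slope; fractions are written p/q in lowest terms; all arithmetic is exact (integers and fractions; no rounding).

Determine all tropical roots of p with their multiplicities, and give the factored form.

hull edge (i=0, c=3) to (i=1, c=-5): slope -8, span 1
hull edge (i=1, c=-5) to (i=3, c=-7): slope -1, span 2
hull edge (i=3, c=-7) to (i=4, c=-5): slope 2, span 1
hull edge (i=4, c=-5) to (i=5, c=-2): slope 3, span 1
Factored form: p(x) = -2 ⊗ (x ⊕ (-3)) ⊗ (x ⊕ (-2)) ⊗ (x ⊕ 1) ⊗ (x ⊕ 1) ⊗ (x ⊕ 8)
Answer: roots = -3 (mult 1), -2 (mult 1), 1 (mult 2), 8 (mult 1)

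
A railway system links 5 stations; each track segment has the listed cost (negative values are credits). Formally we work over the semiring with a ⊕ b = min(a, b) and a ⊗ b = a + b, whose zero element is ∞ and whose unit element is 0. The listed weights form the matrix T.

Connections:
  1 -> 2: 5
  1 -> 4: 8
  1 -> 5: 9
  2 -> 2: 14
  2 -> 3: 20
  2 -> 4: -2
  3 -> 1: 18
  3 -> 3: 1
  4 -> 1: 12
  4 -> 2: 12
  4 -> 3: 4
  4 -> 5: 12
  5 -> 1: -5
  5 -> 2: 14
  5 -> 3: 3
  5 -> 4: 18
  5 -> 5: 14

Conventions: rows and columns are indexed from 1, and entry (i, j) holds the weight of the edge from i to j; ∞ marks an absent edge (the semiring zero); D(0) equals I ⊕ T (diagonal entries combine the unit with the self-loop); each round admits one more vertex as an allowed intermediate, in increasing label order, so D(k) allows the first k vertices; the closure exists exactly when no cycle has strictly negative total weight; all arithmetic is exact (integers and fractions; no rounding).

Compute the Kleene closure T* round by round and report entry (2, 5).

D(0):
  [0, 5, ∞, 8, 9]
  [∞, 0, 20, -2, ∞]
  [18, ∞, 0, ∞, ∞]
  [12, 12, 4, 0, 12]
  [-5, 14, 3, 18, 0]
D(1):
  [0, 5, ∞, 8, 9]
  [∞, 0, 20, -2, ∞]
  [18, 23, 0, 26, 27]
  [12, 12, 4, 0, 12]
  [-5, 0, 3, 3, 0]
D(2):
  [0, 5, 25, 3, 9]
  [∞, 0, 20, -2, ∞]
  [18, 23, 0, 21, 27]
  [12, 12, 4, 0, 12]
  [-5, 0, 3, -2, 0]
D(3):
  [0, 5, 25, 3, 9]
  [38, 0, 20, -2, 47]
  [18, 23, 0, 21, 27]
  [12, 12, 4, 0, 12]
  [-5, 0, 3, -2, 0]
D(4):
  [0, 5, 7, 3, 9]
  [10, 0, 2, -2, 10]
  [18, 23, 0, 21, 27]
  [12, 12, 4, 0, 12]
  [-5, 0, 2, -2, 0]
D(5):
  [0, 5, 7, 3, 9]
  [5, 0, 2, -2, 10]
  [18, 23, 0, 21, 27]
  [7, 12, 4, 0, 12]
  [-5, 0, 2, -2, 0]
Answer: T*[2][5] = 10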